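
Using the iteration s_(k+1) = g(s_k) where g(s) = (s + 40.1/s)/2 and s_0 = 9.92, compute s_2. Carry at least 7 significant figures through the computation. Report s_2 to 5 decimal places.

s_1 = g(9.920000) = 6.981169
s_2 = g(6.981169) = 6.362596

6.36260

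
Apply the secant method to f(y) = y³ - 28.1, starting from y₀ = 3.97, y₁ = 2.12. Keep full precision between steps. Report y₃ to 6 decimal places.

3.150488

f(y_0) = 34.470773, f(y_1) = -18.571872
y_2 = 2.120000 - (-18.571872)·(2.120000 - 3.970000)/(-18.571872 - (34.470773)) = 2.767742; f(y_2) = -6.897995
y_3 = 2.767742 - (-6.897995)·(2.767742 - 2.120000)/(-6.897995 - (-18.571872)) = 3.150488; f(y_3) = 3.170394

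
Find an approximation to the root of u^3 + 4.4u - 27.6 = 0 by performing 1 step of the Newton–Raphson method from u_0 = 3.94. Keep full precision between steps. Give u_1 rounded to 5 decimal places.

f'(u) = 3u^2 + 4.4
u_0 = 3.940000: f = 50.898984, f' = 50.970800 → u_1 = 3.940000 - (50.898984)/(50.970800) = 2.941409

2.94141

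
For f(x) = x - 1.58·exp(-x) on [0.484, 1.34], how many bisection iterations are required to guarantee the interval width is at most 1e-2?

Initial width b − a = 1.34 − 0.484 = 0.856000.
After n steps the width is (b−a)/2^n; need (b−a)/2^n ≤ 1e-2.
So n ≥ log₂(0.856000/1e-2) = log₂(85.6000) ≈ 6.4195.
Hence n = 7.

7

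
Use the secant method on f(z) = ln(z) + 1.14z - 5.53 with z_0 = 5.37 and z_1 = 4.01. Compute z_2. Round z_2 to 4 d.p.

Secant update: z_(k+1) = z_k − f(z_k)·(z_k − z_(k-1))/(f(z_k) − f(z_(k-1))).
f(z_0) = 2.272628, f(z_1) = 0.430191
z_2 = 4.010000 - (0.430191)·(4.010000 - 5.370000)/(0.430191 - (2.272628)) = 3.692453; f(z_2) = -0.014312

3.6925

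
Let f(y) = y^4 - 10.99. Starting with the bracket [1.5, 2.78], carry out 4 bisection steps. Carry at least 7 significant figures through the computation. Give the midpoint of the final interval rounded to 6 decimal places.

f(1.500000) = -5.927500, f(2.780000) = 48.738167 (opposite signs)
step 1: m = 2.140000, f(m) = 9.982736 > 0 → root in [1.500000, 2.140000]
step 2: m = 1.820000, f(m) = -0.018006 < 0 → root in [1.820000, 2.140000]
step 3: m = 1.980000, f(m) = 4.379536 > 0 → root in [1.820000, 1.980000]
step 4: m = 1.900000, f(m) = 2.042100 > 0 → root in [1.820000, 1.900000]
Midpoint of [1.820000, 1.900000] = 1.860000

1.860000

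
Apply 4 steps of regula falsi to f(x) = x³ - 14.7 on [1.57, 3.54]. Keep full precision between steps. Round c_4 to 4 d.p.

2.4346

f(1.570000) = -10.830107, f(3.540000) = 29.661864
step 1: c = 2.096902, f(c) = -5.479923 < 0 → new bracket [2.096902, 3.540000]
step 2: c = 2.321935, f(c) = -2.181556 < 0 → new bracket [2.321935, 3.540000]
step 3: c = 2.405384, f(c) = -0.782764 < 0 → new bracket [2.405384, 3.540000]
step 4: c = 2.434556, f(c) = -0.270238 < 0 → new bracket [2.434556, 3.540000]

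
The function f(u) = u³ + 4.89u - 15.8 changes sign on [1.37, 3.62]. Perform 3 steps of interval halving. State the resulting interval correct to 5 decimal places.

f(1.370000) = -6.529347, f(3.620000) = 49.339728 (opposite signs)
step 1: m = 2.495000, f(m) = 11.931987 > 0 → root in [1.370000, 2.495000]
step 2: m = 1.932500, f(m) = 0.866955 > 0 → root in [1.370000, 1.932500]
step 3: m = 1.651250, f(m) = -3.223045 < 0 → root in [1.651250, 1.932500]

[1.65125, 1.93250]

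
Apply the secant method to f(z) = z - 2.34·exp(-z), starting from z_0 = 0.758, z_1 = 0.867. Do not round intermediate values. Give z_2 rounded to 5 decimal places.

0.92404

f(z_0) = -0.338530, f(z_1) = -0.116292
z_2 = 0.867000 - (-0.116292)·(0.867000 - 0.758000)/(-0.116292 - (-0.338530)) = 0.924037; f(z_2) = -0.004740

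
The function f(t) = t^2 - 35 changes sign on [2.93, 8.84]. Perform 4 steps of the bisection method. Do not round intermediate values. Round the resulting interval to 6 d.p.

f(2.930000) = -26.415100, f(8.840000) = 43.145600 (opposite signs)
step 1: m = 5.885000, f(m) = -0.366775 < 0 → root in [5.885000, 8.840000]
step 2: m = 7.362500, f(m) = 19.206406 > 0 → root in [5.885000, 7.362500]
step 3: m = 6.623750, f(m) = 8.874064 > 0 → root in [5.885000, 6.623750]
step 4: m = 6.254375, f(m) = 4.117207 > 0 → root in [5.885000, 6.254375]

[5.885000, 6.254375]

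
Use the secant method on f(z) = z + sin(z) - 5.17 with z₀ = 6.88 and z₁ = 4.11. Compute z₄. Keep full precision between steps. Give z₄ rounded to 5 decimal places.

5.69826

f(z_0) = 2.272011, f(z_1) = -1.883984
z_2 = 4.110000 - (-1.883984)·(4.110000 - 6.880000)/(-1.883984 - (2.272011)) = 5.365689; f(z_2) = -0.598394
z_3 = 5.365689 - (-0.598394)·(5.365689 - 4.110000)/(-0.598394 - (-1.883984)) = 5.950164; f(z_3) = 0.453265
z_4 = 5.950164 - (0.453265)·(5.950164 - 5.365689)/(0.453265 - (-0.598394)) = 5.698255; f(z_4) = -0.023886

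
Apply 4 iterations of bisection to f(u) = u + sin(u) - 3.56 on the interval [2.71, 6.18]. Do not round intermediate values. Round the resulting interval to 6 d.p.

[4.445000, 4.661875]

f(2.710000) = -0.431682, f(6.180000) = 2.516998 (opposite signs)
step 1: m = 4.445000, f(m) = -0.079464 < 0 → root in [4.445000, 6.180000]
step 2: m = 5.312500, f(m) = 0.927227 > 0 → root in [4.445000, 5.312500]
step 3: m = 4.878750, f(m) = 0.332556 > 0 → root in [4.445000, 4.878750]
step 4: m = 4.661875, f(m) = 0.103151 > 0 → root in [4.445000, 4.661875]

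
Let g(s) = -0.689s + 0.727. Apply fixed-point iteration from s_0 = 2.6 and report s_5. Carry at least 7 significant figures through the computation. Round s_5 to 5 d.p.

s_1 = g(2.600000) = -1.064400
s_2 = g(-1.064400) = 1.460372
s_3 = g(1.460372) = -0.279196
s_4 = g(-0.279196) = 0.919366
s_5 = g(0.919366) = 0.093557

0.09356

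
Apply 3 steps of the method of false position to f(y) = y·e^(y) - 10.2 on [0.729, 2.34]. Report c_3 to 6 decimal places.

1.705169

f(0.729000) = -8.688778, f(2.340000) = 14.092094
step 1: c = 1.343446, f(c) = -5.051608 < 0 → new bracket [1.343446, 2.340000]
step 2: c = 1.606415, f(c) = -2.192166 < 0 → new bracket [1.606415, 2.340000]
step 3: c = 1.705169, f(c) = -0.817616 < 0 → new bracket [1.705169, 2.340000]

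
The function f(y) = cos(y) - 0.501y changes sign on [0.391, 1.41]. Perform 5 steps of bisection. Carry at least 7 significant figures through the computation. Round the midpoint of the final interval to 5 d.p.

f(0.391000) = 0.728637, f(1.410000) = -0.546306 (opposite signs)
step 1: m = 0.900500, f(m) = 0.170068 > 0 → root in [0.900500, 1.410000]
step 2: m = 1.155250, f(m) = -0.175090 < 0 → root in [0.900500, 1.155250]
step 3: m = 1.027875, f(m) = 0.001674 > 0 → root in [1.027875, 1.155250]
step 4: m = 1.091562, f(m) = -0.085773 < 0 → root in [1.027875, 1.091562]
step 5: m = 1.059719, f(m) = -0.041802 < 0 → root in [1.027875, 1.059719]
Midpoint of [1.027875, 1.059719] = 1.043797

1.04380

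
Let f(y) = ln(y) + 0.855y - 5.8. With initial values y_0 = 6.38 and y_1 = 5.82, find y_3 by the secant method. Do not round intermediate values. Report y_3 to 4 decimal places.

4.9204

f(y_0) = 1.508068, f(y_1) = 0.937400
y_2 = 5.820000 - (0.937400)·(5.820000 - 6.380000)/(0.937400 - (1.508068)) = 4.900123; f(y_2) = -0.021134
y_3 = 4.900123 - (-0.021134)·(4.900123 - 5.820000)/(-0.021134 - (0.937400)) = 4.920405; f(y_3) = 0.000337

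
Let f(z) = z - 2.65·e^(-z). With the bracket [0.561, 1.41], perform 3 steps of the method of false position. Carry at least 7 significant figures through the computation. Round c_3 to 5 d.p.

False-position update: c = (a·f(b) − b·f(a))/(f(b) − f(a)); replace the endpoint whose sign matches f(c).
f(0.561000) = -0.951191, f(1.410000) = 0.763020
step 1: c = 1.032098, f(c) = 0.088012 > 0 → new bracket [0.561000, 1.032098]
step 2: c = 0.992200, f(c) = 0.009685 > 0 → new bracket [0.561000, 0.992200]
step 3: c = 0.987853, f(c) = 0.001059 > 0 → new bracket [0.561000, 0.987853]

0.98785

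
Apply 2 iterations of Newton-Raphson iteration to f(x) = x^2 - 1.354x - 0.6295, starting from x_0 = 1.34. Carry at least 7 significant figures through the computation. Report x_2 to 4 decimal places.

1.7251

Newton update: x ← x − f(x)/f'(x).
f'(x) = 2x - 1.354
x_0 = 1.340000: f = -0.648260, f' = 1.326000 → x_1 = 1.340000 - (-0.648260)/(1.326000) = 1.828884
x_1 = 1.828884: f = 0.239007, f' = 2.303768 → x_2 = 1.828884 - (0.239007)/(2.303768) = 1.725138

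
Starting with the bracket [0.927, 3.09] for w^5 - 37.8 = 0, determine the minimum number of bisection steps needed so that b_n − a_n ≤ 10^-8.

Initial width b − a = 3.09 − 0.927 = 2.163000.
After n steps the width is (b−a)/2^n; need (b−a)/2^n ≤ 10^-8.
So n ≥ log₂(2.163000/10^-8) = log₂(216300000.0000) ≈ 27.6885.
Hence n = 28.

28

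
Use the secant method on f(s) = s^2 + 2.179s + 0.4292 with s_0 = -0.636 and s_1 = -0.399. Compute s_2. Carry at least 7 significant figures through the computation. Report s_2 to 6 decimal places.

f(s_0) = -0.552148, f(s_1) = -0.281020
s_2 = -0.399000 - (-0.281020)·(-0.399000 - -0.636000)/(-0.281020 - (-0.552148)) = -0.153353; f(s_2) = 0.118561

-0.153353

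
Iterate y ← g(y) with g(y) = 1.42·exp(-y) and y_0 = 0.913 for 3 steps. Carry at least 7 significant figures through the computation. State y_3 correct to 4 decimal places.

y_1 = g(0.913000) = 0.569872
y_2 = g(0.569872) = 0.803149
y_3 = g(0.803149) = 0.636041

0.6360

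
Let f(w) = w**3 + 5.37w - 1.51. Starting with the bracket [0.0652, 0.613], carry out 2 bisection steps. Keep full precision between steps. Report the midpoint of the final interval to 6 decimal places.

f(0.065200) = -1.159599, f(0.613000) = 2.012156 (opposite signs)
step 1: m = 0.339100, f(m) = 0.349960 > 0 → root in [0.065200, 0.339100]
step 2: m = 0.202150, f(m) = -0.416194 < 0 → root in [0.202150, 0.339100]
Midpoint of [0.202150, 0.339100] = 0.270625

0.270625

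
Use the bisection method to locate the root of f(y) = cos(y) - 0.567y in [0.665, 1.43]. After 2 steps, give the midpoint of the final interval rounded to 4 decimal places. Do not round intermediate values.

f(0.665000) = 0.409862, f(1.430000) = -0.670478 (opposite signs)
step 1: m = 1.047500, f(m) = -0.094194 < 0 → root in [0.665000, 1.047500]
step 2: m = 0.856250, f(m) = 0.169781 > 0 → root in [0.856250, 1.047500]
Midpoint of [0.856250, 1.047500] = 0.951875

0.9519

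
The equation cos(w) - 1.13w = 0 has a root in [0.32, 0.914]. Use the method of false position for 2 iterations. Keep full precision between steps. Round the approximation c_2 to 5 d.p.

False-position update: c = (a·f(b) − b·f(a))/(f(b) − f(a)); replace the endpoint whose sign matches f(c).
f(0.320000) = 0.587635, f(0.914000) = -0.422237
step 1: c = 0.665643, f(c) = 0.034343 > 0 → new bracket [0.665643, 0.914000]
step 2: c = 0.684324, f(c) = 0.001560 > 0 → new bracket [0.684324, 0.914000]

0.68432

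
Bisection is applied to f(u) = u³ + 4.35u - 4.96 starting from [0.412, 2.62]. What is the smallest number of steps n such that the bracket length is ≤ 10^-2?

Initial width b − a = 2.62 − 0.412 = 2.208000.
After n steps the width is (b−a)/2^n; need (b−a)/2^n ≤ 10^-2.
So n ≥ log₂(2.208000/10^-2) = log₂(220.8000) ≈ 7.7866.
Hence n = 8.

8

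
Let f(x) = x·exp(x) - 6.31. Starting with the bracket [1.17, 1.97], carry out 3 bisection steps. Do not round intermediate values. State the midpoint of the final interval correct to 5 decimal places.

f(1.170000) = -2.540269, f(1.970000) = 7.816233 (opposite signs)
step 1: m = 1.570000, f(m) = 1.236438 > 0 → root in [1.170000, 1.570000]
step 2: m = 1.370000, f(m) = -0.918570 < 0 → root in [1.370000, 1.570000]
step 3: m = 1.470000, f(m) = 0.083376 > 0 → root in [1.370000, 1.470000]
Midpoint of [1.370000, 1.470000] = 1.420000

1.42000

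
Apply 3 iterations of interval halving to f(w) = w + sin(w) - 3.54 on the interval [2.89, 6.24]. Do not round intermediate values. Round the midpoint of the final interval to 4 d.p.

f(2.890000) = -0.401053, f(6.240000) = 2.656828 (opposite signs)
step 1: m = 4.565000, f(m) = 0.035842 > 0 → root in [2.890000, 4.565000]
step 2: m = 3.727500, f(m) = -0.365456 < 0 → root in [3.727500, 4.565000]
step 3: m = 4.146250, f(m) = -0.237728 < 0 → root in [4.146250, 4.565000]
Midpoint of [4.146250, 4.565000] = 4.355625

4.3556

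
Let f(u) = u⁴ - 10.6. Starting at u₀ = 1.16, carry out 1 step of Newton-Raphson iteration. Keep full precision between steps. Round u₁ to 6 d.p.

2.567743

f'(u) = 4u³
u_0 = 1.160000: f = -8.789361, f' = 6.243584 → u_1 = 1.160000 - (-8.789361)/(6.243584) = 2.567743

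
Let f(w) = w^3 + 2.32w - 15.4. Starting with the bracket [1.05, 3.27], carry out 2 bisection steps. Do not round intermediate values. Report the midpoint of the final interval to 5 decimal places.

2.43750

f(1.050000) = -11.806375, f(3.270000) = 27.152183 (opposite signs)
step 1: m = 2.160000, f(m) = -0.311104 < 0 → root in [2.160000, 3.270000]
step 2: m = 2.715000, f(m) = 10.911676 > 0 → root in [2.160000, 2.715000]
Midpoint of [2.160000, 2.715000] = 2.437500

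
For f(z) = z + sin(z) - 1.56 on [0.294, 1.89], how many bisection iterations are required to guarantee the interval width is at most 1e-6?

Initial width b − a = 1.89 − 0.294 = 1.596000.
After n steps the width is (b−a)/2^n; need (b−a)/2^n ≤ 1e-6.
So n ≥ log₂(1.596000/1e-6) = log₂(1596000.0000) ≈ 20.6060.
Hence n = 21.

21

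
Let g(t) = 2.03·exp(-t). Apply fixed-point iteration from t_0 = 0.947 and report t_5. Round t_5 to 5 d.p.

0.81987

t_1 = g(0.947000) = 0.787443
t_2 = g(0.787443) = 0.923664
t_3 = g(0.923664) = 0.806035
t_4 = g(0.806035) = 0.906649
t_5 = g(0.906649) = 0.819867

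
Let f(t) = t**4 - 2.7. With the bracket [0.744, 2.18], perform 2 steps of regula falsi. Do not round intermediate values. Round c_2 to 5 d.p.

f(0.744000) = -2.393598, f(2.180000) = 19.885306
step 1: c = 0.898281, f(c) = -2.048899 < 0 → new bracket [0.898281, 2.180000]
step 2: c = 1.018008, f(c) = -1.626000 < 0 → new bracket [1.018008, 2.180000]

1.01801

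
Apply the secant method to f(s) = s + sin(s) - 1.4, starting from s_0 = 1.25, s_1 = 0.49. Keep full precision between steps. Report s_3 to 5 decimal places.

0.73293

f(s_0) = 0.798985, f(s_1) = -0.439374
s_2 = 0.490000 - (-0.439374)·(0.490000 - 1.250000)/(-0.439374 - (0.798985)) = 0.759651; f(s_2) = 0.048319
s_3 = 0.759651 - (0.048319)·(0.759651 - 0.490000)/(0.048319 - (-0.439374)) = 0.732935; f(s_3) = 0.001988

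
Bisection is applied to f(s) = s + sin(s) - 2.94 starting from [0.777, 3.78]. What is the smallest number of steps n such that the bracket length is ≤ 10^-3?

12

Initial width b − a = 3.78 − 0.777 = 3.003000.
After n steps the width is (b−a)/2^n; need (b−a)/2^n ≤ 10^-3.
So n ≥ log₂(3.003000/10^-3) = log₂(3003.0000) ≈ 11.5522.
Hence n = 12.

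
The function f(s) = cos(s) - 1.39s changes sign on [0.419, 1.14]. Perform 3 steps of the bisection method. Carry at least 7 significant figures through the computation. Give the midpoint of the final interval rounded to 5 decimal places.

0.55419

f(0.419000) = 0.331086, f(1.140000) = -1.167005 (opposite signs)
step 1: m = 0.779500, f(m) = -0.372240 < 0 → root in [0.419000, 0.779500]
step 2: m = 0.599250, f(m) = -0.007199 < 0 → root in [0.419000, 0.599250]
step 3: m = 0.509125, f(m) = 0.165488 > 0 → root in [0.509125, 0.599250]
Midpoint of [0.509125, 0.599250] = 0.554187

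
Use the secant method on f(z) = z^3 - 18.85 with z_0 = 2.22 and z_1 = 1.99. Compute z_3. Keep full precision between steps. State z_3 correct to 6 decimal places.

2.617489

f(z_0) = -7.908952, f(z_1) = -10.969401
z_2 = 1.990000 - (-10.969401)·(1.990000 - 2.220000)/(-10.969401 - (-7.908952)) = 2.814376; f(z_2) = 3.441874
z_3 = 2.814376 - (3.441874)·(2.814376 - 1.990000)/(3.441874 - (-10.969401)) = 2.617489; f(z_3) = -0.916933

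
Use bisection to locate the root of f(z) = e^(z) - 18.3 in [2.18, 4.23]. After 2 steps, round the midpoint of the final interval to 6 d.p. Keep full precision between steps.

f(2.180000) = -9.453694, f(4.230000) = 50.417232 (opposite signs)
step 1: m = 3.205000, f(m) = 6.355500 > 0 → root in [2.180000, 3.205000]
step 2: m = 2.692500, f(m) = -3.531449 < 0 → root in [2.692500, 3.205000]
Midpoint of [2.692500, 3.205000] = 2.948750

2.948750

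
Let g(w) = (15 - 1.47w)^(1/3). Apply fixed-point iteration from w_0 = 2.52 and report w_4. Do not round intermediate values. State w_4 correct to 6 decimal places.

w_1 = g(2.520000) = 2.243726
w_2 = g(2.243726) = 2.270300
w_3 = g(2.270300) = 2.267771
w_4 = g(2.267771) = 2.268012

2.268012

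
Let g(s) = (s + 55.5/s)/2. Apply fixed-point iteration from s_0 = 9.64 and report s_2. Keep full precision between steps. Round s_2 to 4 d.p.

s_1 = g(9.640000) = 7.698631
s_2 = g(7.698631) = 7.453852

7.4539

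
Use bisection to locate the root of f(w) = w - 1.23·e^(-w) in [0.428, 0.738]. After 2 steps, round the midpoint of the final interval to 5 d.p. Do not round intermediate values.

f(0.428000) = -0.373728, f(0.738000) = 0.149975 (opposite signs)
step 1: m = 0.583000, f(m) = -0.103612 < 0 → root in [0.583000, 0.738000]
step 2: m = 0.660500, f(m) = 0.025091 > 0 → root in [0.583000, 0.660500]
Midpoint of [0.583000, 0.660500] = 0.621750

0.62175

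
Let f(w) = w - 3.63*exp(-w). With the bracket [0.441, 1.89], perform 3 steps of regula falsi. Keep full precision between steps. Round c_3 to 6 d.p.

False-position update: c = (a·f(b) − b·f(a))/(f(b) − f(a)); replace the endpoint whose sign matches f(c).
f(0.441000) = -1.894516, f(1.890000) = 1.341609
step 1: c = 1.289284, f(c) = 0.289335 > 0 → new bracket [0.441000, 1.289284]
step 2: c = 1.176896, f(c) = 0.058007 > 0 → new bracket [0.441000, 1.176896]
step 3: c = 1.155034, f(c) = 0.011413 > 0 → new bracket [0.441000, 1.155034]

1.155034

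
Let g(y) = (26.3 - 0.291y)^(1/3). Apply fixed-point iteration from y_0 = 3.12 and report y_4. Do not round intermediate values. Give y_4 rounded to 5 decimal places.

y_1 = g(3.120000) = 2.939225
y_2 = g(2.939225) = 2.941253
y_3 = g(2.941253) = 2.941230
y_4 = g(2.941230) = 2.941230

2.94123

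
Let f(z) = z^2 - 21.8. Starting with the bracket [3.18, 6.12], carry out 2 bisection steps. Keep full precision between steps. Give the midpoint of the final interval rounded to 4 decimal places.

f(3.180000) = -11.687600, f(6.120000) = 15.654400 (opposite signs)
step 1: m = 4.650000, f(m) = -0.177500 < 0 → root in [4.650000, 6.120000]
step 2: m = 5.385000, f(m) = 7.198225 > 0 → root in [4.650000, 5.385000]
Midpoint of [4.650000, 5.385000] = 5.017500

5.0175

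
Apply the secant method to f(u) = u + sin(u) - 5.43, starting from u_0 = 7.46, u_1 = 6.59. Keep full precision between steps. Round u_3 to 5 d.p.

f(u_0) = 2.953388, f(u_1) = 1.462024
u_2 = 6.590000 - (1.462024)·(6.590000 - 7.460000)/(1.462024 - (2.953388)) = 5.737116; f(u_2) = -0.212216
u_3 = 5.737116 - (-0.212216)·(5.737116 - 6.590000)/(-0.212216 - (1.462024)) = 5.845222; f(u_3) = -0.008873

5.84522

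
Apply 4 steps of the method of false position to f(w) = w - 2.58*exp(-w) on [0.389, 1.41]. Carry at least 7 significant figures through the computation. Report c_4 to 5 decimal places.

f(0.389000) = -1.359554, f(1.410000) = 0.780110
step 1: c = 1.037749, f(c) = 0.123781 > 0 → new bracket [0.389000, 1.037749]
step 2: c = 0.983612, f(c) = 0.018801 > 0 → new bracket [0.389000, 0.983612]
step 3: c = 0.975502, f(c) = 0.002833 > 0 → new bracket [0.389000, 0.975502]
step 4: c = 0.974282, f(c) = 0.000426 > 0 → new bracket [0.389000, 0.974282]

0.97428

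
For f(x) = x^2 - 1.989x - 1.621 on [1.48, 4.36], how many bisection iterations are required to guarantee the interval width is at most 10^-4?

15

Initial width b − a = 4.36 − 1.48 = 2.880000.
After n steps the width is (b−a)/2^n; need (b−a)/2^n ≤ 10^-4.
So n ≥ log₂(2.880000/10^-4) = log₂(28800.0000) ≈ 14.8138.
Hence n = 15.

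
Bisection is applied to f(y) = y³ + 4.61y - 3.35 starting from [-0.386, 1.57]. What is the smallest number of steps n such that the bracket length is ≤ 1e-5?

Initial width b − a = 1.57 − -0.386 = 1.956000.
After n steps the width is (b−a)/2^n; need (b−a)/2^n ≤ 1e-5.
So n ≥ log₂(1.956000/1e-5) = log₂(195600.0000) ≈ 17.5775.
Hence n = 18.

18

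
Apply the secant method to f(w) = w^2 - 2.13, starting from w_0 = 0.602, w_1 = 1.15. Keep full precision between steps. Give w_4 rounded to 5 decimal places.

1.45861

f(w_0) = -1.767596, f(w_1) = -0.807500
w_2 = 1.150000 - (-0.807500)·(1.150000 - 0.602000)/(-0.807500 - (-1.767596)) = 1.610902; f(w_2) = 0.465005
w_3 = 1.610902 - (0.465005)·(1.610902 - 1.150000)/(0.465005 - (-0.807500)) = 1.442477; f(w_3) = -0.049260
w_4 = 1.442477 - (-0.049260)·(1.442477 - 1.610902)/(-0.049260 - (0.465005)) = 1.458610; f(w_4) = -0.002457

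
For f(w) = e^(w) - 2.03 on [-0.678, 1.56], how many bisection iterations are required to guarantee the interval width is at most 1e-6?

22

Initial width b − a = 1.56 − -0.678 = 2.238000.
After n steps the width is (b−a)/2^n; need (b−a)/2^n ≤ 1e-6.
So n ≥ log₂(2.238000/1e-6) = log₂(2238000.0000) ≈ 21.0938.
Hence n = 22.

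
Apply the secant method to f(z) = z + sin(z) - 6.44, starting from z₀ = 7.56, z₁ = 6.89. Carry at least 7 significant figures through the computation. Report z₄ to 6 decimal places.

6.361637

f(z_0) = 2.077098, f(z_1) = 1.020254
z_2 = 6.890000 - (1.020254)·(6.890000 - 7.560000)/(1.020254 - (2.077098)) = 6.243197; f(z_2) = -0.236781
z_3 = 6.243197 - (-0.236781)·(6.243197 - 6.890000)/(-0.236781 - (1.020254)) = 6.365032; f(z_3) = 0.006787
z_4 = 6.365032 - (0.006787)·(6.365032 - 6.243197)/(0.006787 - (-0.236781)) = 6.361637; f(z_4) = 0.000008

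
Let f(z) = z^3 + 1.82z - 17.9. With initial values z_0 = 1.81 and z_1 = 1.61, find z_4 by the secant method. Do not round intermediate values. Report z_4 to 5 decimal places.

2.37749

f(z_0) = -8.676059, f(z_1) = -10.796519
z_2 = 1.610000 - (-10.796519)·(1.610000 - 1.810000)/(-10.796519 - (-8.676059)) = 2.628319; f(z_2) = 5.040118
z_3 = 2.628319 - (5.040118)·(2.628319 - 1.610000)/(5.040118 - (-10.796519)) = 2.304232; f(z_3) = -1.472017
z_4 = 2.304232 - (-1.472017)·(2.304232 - 2.628319)/(-1.472017 - (5.040118)) = 2.377489; f(z_4) = -0.134323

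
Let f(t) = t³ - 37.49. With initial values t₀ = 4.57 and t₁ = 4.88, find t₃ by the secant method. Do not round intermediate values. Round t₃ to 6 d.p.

3.464660

Secant update: t_(k+1) = t_k − f(t_k)·(t_k − t_(k-1))/(f(t_k) − f(t_(k-1))).
f(t_0) = 57.953993, f(t_1) = 78.724272
t_2 = 4.880000 - (78.724272)·(4.880000 - 4.570000)/(78.724272 - (57.953993)) = 3.705027; f(t_2) = 13.369725
t_3 = 3.705027 - (13.369725)·(3.705027 - 4.880000)/(13.369725 - (78.724272)) = 3.464660; f(t_3) = 4.099315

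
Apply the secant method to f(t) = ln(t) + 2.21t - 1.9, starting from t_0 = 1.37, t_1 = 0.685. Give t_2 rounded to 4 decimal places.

0.9223

f(t_0) = 1.442511, f(t_1) = -0.764486
t_2 = 0.685000 - (-0.764486)·(0.685000 - 1.370000)/(-0.764486 - (1.442511)) = 0.922279; f(t_2) = 0.057328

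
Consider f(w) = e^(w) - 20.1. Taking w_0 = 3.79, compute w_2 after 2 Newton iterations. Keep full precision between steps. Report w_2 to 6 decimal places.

f'(w) = e^(w)
w_0 = 3.790000: f = 24.156400, f' = 44.256400 → w_1 = 3.790000 - (24.156400)/(44.256400) = 3.244172
w_1 = 3.244172: f = 5.540461, f' = 25.640461 → w_2 = 3.244172 - (5.540461)/(25.640461) = 3.028089

3.028089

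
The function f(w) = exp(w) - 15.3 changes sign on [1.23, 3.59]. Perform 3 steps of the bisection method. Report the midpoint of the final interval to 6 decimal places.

2.852500

f(1.230000) = -11.878770, f(3.590000) = 20.934076 (opposite signs)
step 1: m = 2.410000, f(m) = -4.166039 < 0 → root in [2.410000, 3.590000]
step 2: m = 3.000000, f(m) = 4.785537 > 0 → root in [2.410000, 3.000000]
step 3: m = 2.705000, f(m) = -0.345683 < 0 → root in [2.705000, 3.000000]
Midpoint of [2.705000, 3.000000] = 2.852500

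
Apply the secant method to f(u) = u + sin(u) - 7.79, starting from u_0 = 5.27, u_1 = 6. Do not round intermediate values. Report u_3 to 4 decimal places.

7.0875

f(u_0) = -3.368522, f(u_1) = -2.069415
u_2 = 6.000000 - (-2.069415)·(6.000000 - 5.270000)/(-2.069415 - (-3.368522)) = 7.162856; f(u_2) = 0.143385
u_3 = 7.162856 - (0.143385)·(7.162856 - 6.000000)/(0.143385 - (-2.069415)) = 7.087505; f(u_3) = 0.017864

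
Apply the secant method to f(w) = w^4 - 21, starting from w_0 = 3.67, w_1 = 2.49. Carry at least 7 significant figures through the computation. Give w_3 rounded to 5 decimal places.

2.18186

f(w_0) = 160.411267, f(w_1) = 17.441240
w_2 = 2.490000 - (17.441240)·(2.490000 - 3.670000)/(17.441240 - (160.411267)) = 2.346049; f(w_2) = 9.293426
w_3 = 2.346049 - (9.293426)·(2.346049 - 2.490000)/(9.293426 - (17.441240)) = 2.181858; f(w_3) = 1.662410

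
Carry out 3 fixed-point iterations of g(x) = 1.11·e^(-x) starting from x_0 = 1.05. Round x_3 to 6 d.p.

0.522906

x_1 = g(1.050000) = 0.388431
x_2 = g(0.388431) = 0.752713
x_3 = g(0.752713) = 0.522906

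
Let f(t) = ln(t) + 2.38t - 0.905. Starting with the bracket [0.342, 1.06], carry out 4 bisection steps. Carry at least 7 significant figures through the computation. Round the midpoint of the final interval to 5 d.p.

f(0.342000) = -1.163985, f(1.060000) = 1.676069 (opposite signs)
step 1: m = 0.701000, f(m) = 0.408133 > 0 → root in [0.342000, 0.701000]
step 2: m = 0.521500, f(m) = -0.314876 < 0 → root in [0.521500, 0.701000]
step 3: m = 0.611250, f(m) = 0.057526 > 0 → root in [0.521500, 0.611250]
step 4: m = 0.566375, f(m) = -0.125526 < 0 → root in [0.566375, 0.611250]
Midpoint of [0.566375, 0.611250] = 0.588813

0.58881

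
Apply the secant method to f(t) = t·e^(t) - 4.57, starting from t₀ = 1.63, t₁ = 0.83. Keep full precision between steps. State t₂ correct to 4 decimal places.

1.1625

f(t_0) = 3.749316, f(t_1) = -2.666545
t_2 = 0.830000 - (-2.666545)·(0.830000 - 1.630000)/(-2.666545 - (3.749316)) = 1.162494; f(t_2) = -0.852461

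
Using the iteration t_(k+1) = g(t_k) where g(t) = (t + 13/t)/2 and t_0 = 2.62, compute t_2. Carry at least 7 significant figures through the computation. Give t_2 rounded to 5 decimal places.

3.61008

t_1 = g(2.620000) = 3.790916
t_2 = g(3.790916) = 3.610083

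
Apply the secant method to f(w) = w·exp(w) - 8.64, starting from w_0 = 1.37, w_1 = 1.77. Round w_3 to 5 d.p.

f(w_0) = -3.248570, f(w_1) = 1.751410
w_2 = 1.770000 - (1.751410)·(1.770000 - 1.370000)/(1.751410 - (-3.248570)) = 1.629887; f(w_2) = -0.322206
w_3 = 1.629887 - (-0.322206)·(1.629887 - 1.770000)/(-0.322206 - (1.751410)) = 1.651658; f(w_3) = -0.025580

1.65166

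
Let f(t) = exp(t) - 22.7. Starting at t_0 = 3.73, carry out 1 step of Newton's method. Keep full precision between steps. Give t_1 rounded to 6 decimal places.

3.274637

f'(t) = exp(t)
t_0 = 3.730000: f = 18.979108, f' = 41.679108 → t_1 = 3.730000 - (18.979108)/(41.679108) = 3.274637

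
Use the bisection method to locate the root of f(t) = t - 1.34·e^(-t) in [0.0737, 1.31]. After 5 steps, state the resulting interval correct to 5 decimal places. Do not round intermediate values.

f(0.073700) = -1.171093, f(1.310000) = 0.948441 (opposite signs)
step 1: m = 0.691850, f(m) = 0.020980 > 0 → root in [0.073700, 0.691850]
step 2: m = 0.382775, f(m) = -0.531060 < 0 → root in [0.382775, 0.691850]
step 3: m = 0.537313, f(m) = -0.245672 < 0 → root in [0.537313, 0.691850]
step 4: m = 0.614581, f(m) = -0.110181 < 0 → root in [0.614581, 0.691850]
step 5: m = 0.653216, f(m) = -0.044080 < 0 → root in [0.653216, 0.691850]

[0.65322, 0.69185]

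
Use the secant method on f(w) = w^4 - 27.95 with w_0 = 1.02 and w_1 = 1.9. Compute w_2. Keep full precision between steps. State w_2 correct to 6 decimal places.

f(w_0) = -26.867568, f(w_1) = -14.917900
w_2 = 1.900000 - (-14.917900)·(1.900000 - 1.020000)/(-14.917900 - (-26.867568)) = 2.998587; f(w_2) = 52.897524

2.998587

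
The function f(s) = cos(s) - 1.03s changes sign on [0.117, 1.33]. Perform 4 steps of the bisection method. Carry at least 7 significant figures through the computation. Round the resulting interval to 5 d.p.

[0.72350, 0.79931]

f(0.117000) = 0.872653, f(1.330000) = -1.131424 (opposite signs)
step 1: m = 0.723500, f(m) = 0.004288 > 0 → root in [0.723500, 1.330000]
step 2: m = 1.026750, f(m) = -0.539950 < 0 → root in [0.723500, 1.026750]
step 3: m = 0.875125, f(m) = -0.260478 < 0 → root in [0.723500, 0.875125]
step 4: m = 0.799313, f(m) = -0.126092 < 0 → root in [0.723500, 0.799313]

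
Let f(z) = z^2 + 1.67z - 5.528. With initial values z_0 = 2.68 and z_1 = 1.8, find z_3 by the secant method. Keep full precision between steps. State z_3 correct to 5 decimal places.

1.66067

f(z_0) = 6.130000, f(z_1) = 0.718000
z_2 = 1.800000 - (0.718000)·(1.800000 - 2.680000)/(0.718000 - (6.130000)) = 1.683252; f(z_2) = 0.116368
z_3 = 1.683252 - (0.116368)·(1.683252 - 1.800000)/(0.116368 - (0.718000)) = 1.660671; f(z_3) = 0.003146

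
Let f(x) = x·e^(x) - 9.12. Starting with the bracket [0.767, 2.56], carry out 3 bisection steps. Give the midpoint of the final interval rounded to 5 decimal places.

1.77556

f(0.767000) = -7.468421, f(2.560000) = 23.995692 (opposite signs)
step 1: m = 1.663500, f(m) = -0.340462 < 0 → root in [1.663500, 2.560000]
step 2: m = 2.111750, f(m) = 8.328732 > 0 → root in [1.663500, 2.111750]
step 3: m = 1.887625, f(m) = 3.345246 > 0 → root in [1.663500, 1.887625]
Midpoint of [1.663500, 1.887625] = 1.775562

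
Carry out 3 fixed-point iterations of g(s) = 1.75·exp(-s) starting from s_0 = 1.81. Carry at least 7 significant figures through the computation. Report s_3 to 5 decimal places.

0.47021

s_1 = g(1.810000) = 0.286395
s_2 = g(0.286395) = 1.314191
s_3 = g(1.314191) = 0.470210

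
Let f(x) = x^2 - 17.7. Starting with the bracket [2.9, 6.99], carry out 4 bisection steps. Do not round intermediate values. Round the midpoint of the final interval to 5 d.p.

f(2.900000) = -9.290000, f(6.990000) = 31.160100 (opposite signs)
step 1: m = 4.945000, f(m) = 6.753025 > 0 → root in [2.900000, 4.945000]
step 2: m = 3.922500, f(m) = -2.313994 < 0 → root in [3.922500, 4.945000]
step 3: m = 4.433750, f(m) = 1.958139 > 0 → root in [3.922500, 4.433750]
step 4: m = 4.178125, f(m) = -0.243271 < 0 → root in [4.178125, 4.433750]
Midpoint of [4.178125, 4.433750] = 4.305937

4.30594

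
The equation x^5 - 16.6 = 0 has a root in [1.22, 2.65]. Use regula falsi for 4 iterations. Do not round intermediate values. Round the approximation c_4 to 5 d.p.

False-position update: c = (a·f(b) − b·f(a))/(f(b) − f(a)); replace the endpoint whose sign matches f(c).
f(1.220000) = -13.897292, f(2.650000) = 114.086092
step 1: c = 1.375279, f(c) = -11.680126 < 0 → new bracket [1.375279, 2.650000]
step 2: c = 1.493665, f(c) = -9.165268 < 0 → new bracket [1.493665, 2.650000]
step 3: c = 1.579652, f(c) = -6.764246 < 0 → new bracket [1.579652, 2.650000]
step 4: c = 1.639562, f(c) = -4.752159 < 0 → new bracket [1.639562, 2.650000]

1.63956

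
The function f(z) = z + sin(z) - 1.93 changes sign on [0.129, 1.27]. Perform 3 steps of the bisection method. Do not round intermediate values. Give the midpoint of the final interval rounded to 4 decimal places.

1.0561

f(0.129000) = -1.672357, f(1.270000) = 0.295101 (opposite signs)
step 1: m = 0.699500, f(m) = -0.586665 < 0 → root in [0.699500, 1.270000]
step 2: m = 0.984750, f(m) = -0.112116 < 0 → root in [0.984750, 1.270000]
step 3: m = 1.127375, f(m) = 0.100664 > 0 → root in [0.984750, 1.127375]
Midpoint of [0.984750, 1.127375] = 1.056062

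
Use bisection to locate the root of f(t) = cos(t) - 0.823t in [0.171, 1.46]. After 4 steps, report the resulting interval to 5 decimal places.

f(0.171000) = 0.844682, f(1.460000) = -1.091010 (opposite signs)
step 1: m = 0.815500, f(m) = 0.014348 > 0 → root in [0.815500, 1.460000]
step 2: m = 1.137750, f(m) = -0.516730 < 0 → root in [0.815500, 1.137750]
step 3: m = 0.976625, f(m) = -0.243940 < 0 → root in [0.815500, 0.976625]
step 4: m = 0.896062, f(m) = -0.112770 < 0 → root in [0.815500, 0.896062]

[0.81550, 0.89606]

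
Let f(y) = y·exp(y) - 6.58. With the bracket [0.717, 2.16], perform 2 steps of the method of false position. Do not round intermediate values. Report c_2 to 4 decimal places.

1.3447

False-position update: c = (a·f(b) − b·f(a))/(f(b) − f(a)); replace the endpoint whose sign matches f(c).
f(0.717000) = -5.111384, f(2.160000) = 12.149657
step 1: c = 1.144305, f(c) = -2.986588 < 0 → new bracket [1.144305, 2.160000]
step 2: c = 1.344715, f(c) = -1.420200 < 0 → new bracket [1.344715, 2.160000]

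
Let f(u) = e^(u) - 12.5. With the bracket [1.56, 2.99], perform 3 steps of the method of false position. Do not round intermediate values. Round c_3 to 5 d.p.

2.51456

False-position update: c = (a·f(b) − b·f(a))/(f(b) − f(a)); replace the endpoint whose sign matches f(c).
f(1.560000) = -7.741179, f(2.990000) = 7.385682
step 1: c = 2.291803, f(c) = -2.607240 < 0 → new bracket [2.291803, 2.990000]
step 2: c = 2.473969, f(c) = -0.630539 < 0 → new bracket [2.473969, 2.990000]
step 3: c = 2.514559, f(c) = -0.138847 < 0 → new bracket [2.514559, 2.990000]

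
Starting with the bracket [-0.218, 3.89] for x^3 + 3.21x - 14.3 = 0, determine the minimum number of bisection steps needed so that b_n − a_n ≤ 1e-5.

19

Initial width b − a = 3.89 − -0.218 = 4.108000.
After n steps the width is (b−a)/2^n; need (b−a)/2^n ≤ 1e-5.
So n ≥ log₂(4.108000/1e-5) = log₂(410800.0000) ≈ 18.6481.
Hence n = 19.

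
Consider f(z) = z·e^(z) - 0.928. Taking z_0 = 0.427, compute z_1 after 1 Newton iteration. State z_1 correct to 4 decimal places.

0.5521

Newton update: z ← z − f(z)/f'(z).
f'(z) = (z + 1)·e^(z)
z_0 = 0.427000: f = -0.273557, f' = 2.187095 → z_1 = 0.427000 - (-0.273557)/(2.187095) = 0.552078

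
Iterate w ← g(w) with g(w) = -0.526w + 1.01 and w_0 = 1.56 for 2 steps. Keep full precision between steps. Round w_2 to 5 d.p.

w_1 = g(1.560000) = 0.189440
w_2 = g(0.189440) = 0.910355

0.91035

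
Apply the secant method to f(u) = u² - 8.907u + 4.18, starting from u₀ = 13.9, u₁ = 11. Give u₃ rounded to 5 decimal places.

8.61211

Secant update: u_(k+1) = u_k − f(u_k)·(u_k − u_(k-1))/(f(u_k) − f(u_(k-1))).
f(u_0) = 73.582700, f(u_1) = 27.203000
u_2 = 11.000000 - (27.203000)·(11.000000 - 13.900000)/(27.203000 - (73.582700)) = 9.299068; f(u_2) = 7.825870
u_3 = 9.299068 - (7.825870)·(9.299068 - 11.000000)/(7.825870 - (27.203000)) = 8.612111; f(u_3) = 1.640379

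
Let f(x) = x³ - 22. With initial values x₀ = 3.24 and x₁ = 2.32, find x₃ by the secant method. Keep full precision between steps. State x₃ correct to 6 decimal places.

2.816952

f(x_0) = 12.012224, f(x_1) = -9.512832
x_2 = 2.320000 - (-9.512832)·(2.320000 - 3.240000)/(-9.512832 - (12.012224)) = 2.726587; f(x_2) = -1.729800
x_3 = 2.726587 - (-1.729800)·(2.726587 - 2.320000)/(-1.729800 - (-9.512832)) = 2.816952; f(x_3) = 0.353129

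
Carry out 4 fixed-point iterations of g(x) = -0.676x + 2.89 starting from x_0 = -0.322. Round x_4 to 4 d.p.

x_1 = g(-0.322000) = 3.107672
x_2 = g(3.107672) = 0.789214
x_3 = g(0.789214) = 2.356492
x_4 = g(2.356492) = 1.297012

1.2970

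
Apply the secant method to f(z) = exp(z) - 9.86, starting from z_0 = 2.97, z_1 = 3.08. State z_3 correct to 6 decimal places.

Secant update: z_(k+1) = z_k − f(z_k)·(z_k − z_(k-1))/(f(z_k) − f(z_(k-1))).
f(z_0) = 9.631920, f(z_1) = 11.898402
z_2 = 3.080000 - (11.898402)·(3.080000 - 2.970000)/(11.898402 - (9.631920)) = 2.502531; f(z_2) = 2.353363
z_3 = 2.502531 - (2.353363)·(2.502531 - 3.080000)/(2.353363 - (11.898402)) = 2.360154; f(z_3) = 0.732578

2.360154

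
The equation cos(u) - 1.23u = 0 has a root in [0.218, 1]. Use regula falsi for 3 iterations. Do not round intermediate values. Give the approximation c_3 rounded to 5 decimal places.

0.64799

False-position update: c = (a·f(b) − b·f(a))/(f(b) − f(a)); replace the endpoint whose sign matches f(c).
f(0.218000) = 0.708192, f(1.000000) = -0.689698
step 1: c = 0.614173, f(c) = 0.061818 > 0 → new bracket [0.614173, 1.000000]
step 2: c = 0.645910, f(c) = 0.004083 > 0 → new bracket [0.645910, 1.000000]
step 3: c = 0.647994, f(c) = 0.000264 > 0 → new bracket [0.647994, 1.000000]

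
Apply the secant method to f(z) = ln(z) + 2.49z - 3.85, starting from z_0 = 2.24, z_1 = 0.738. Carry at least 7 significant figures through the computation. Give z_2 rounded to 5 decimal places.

1.45526

f(z_0) = 2.534076, f(z_1) = -2.316191
z_2 = 0.738000 - (-2.316191)·(0.738000 - 2.240000)/(-2.316191 - (2.534076)) = 1.455263; f(z_2) = 0.148793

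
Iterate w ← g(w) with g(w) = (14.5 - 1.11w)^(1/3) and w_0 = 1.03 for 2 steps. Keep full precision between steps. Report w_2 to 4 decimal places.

2.2809

w_1 = g(1.030000) = 2.372647
w_2 = g(2.372647) = 2.280898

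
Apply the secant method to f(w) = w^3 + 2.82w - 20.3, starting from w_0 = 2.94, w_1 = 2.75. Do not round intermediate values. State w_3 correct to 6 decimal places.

2.392607

f(w_0) = 13.402984, f(w_1) = 8.251875
w_2 = 2.750000 - (8.251875)·(2.750000 - 2.940000)/(8.251875 - (13.402984)) = 2.445627; f(w_2) = 1.224196
w_3 = 2.445627 - (1.224196)·(2.445627 - 2.750000)/(1.224196 - (8.251875)) = 2.392607; f(w_3) = 0.143791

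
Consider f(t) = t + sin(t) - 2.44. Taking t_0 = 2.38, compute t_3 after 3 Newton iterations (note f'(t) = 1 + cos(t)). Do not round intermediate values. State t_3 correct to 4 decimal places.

t_0 = 2.380000: f = 0.630075, f' = 0.276262 → t_1 = 2.380000 - (0.630075)/(0.276262) = 0.099286
t_1 = 0.099286: f = -2.241592, f' = 1.995075 → t_2 = 0.099286 - (-2.241592)/(1.995075) = 1.222848
t_2 = 1.222848: f = -0.277078, f' = 1.340970 → t_3 = 1.222848 - (-0.277078)/(1.340970) = 1.429473

1.4295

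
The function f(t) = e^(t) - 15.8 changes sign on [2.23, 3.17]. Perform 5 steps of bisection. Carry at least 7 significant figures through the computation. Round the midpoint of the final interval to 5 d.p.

f(2.230000) = -6.500134, f(3.170000) = 8.007484 (opposite signs)
step 1: m = 2.700000, f(m) = -0.920268 < 0 → root in [2.700000, 3.170000]
step 2: m = 2.935000, f(m) = 3.021503 > 0 → root in [2.700000, 2.935000]
step 3: m = 2.817500, f(m) = 0.934961 > 0 → root in [2.700000, 2.817500]
step 4: m = 2.758750, f(m) = -0.019895 < 0 → root in [2.758750, 2.817500]
step 5: m = 2.788125, f(m) = 0.450521 > 0 → root in [2.758750, 2.788125]
Midpoint of [2.758750, 2.788125] = 2.773438

2.77344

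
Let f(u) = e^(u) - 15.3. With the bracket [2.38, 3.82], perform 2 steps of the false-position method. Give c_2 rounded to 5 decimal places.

2.65398

f(2.380000) = -4.495097, f(3.820000) = 30.304208
step 1: c = 2.566008, f(c) = -2.286234 < 0 → new bracket [2.566008, 3.820000]
step 2: c = 2.653976, f(c) = -1.089575 < 0 → new bracket [2.653976, 3.820000]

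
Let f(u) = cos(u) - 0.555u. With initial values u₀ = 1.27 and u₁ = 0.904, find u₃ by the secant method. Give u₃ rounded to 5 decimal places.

0.98953

Secant update: u_(k+1) = u_k − f(u_k)·(u_k − u_(k-1))/(f(u_k) − f(u_(k-1))).
f(u_0) = -0.408569, f(u_1) = 0.116752
u_2 = 0.904000 - (0.116752)·(0.904000 - 1.270000)/(0.116752 - (-0.408569)) = 0.985343; f(u_2) = 0.005712
u_3 = 0.985343 - (0.005712)·(0.985343 - 0.904000)/(0.005712 - (0.116752)) = 0.989527; f(u_3) = -0.000103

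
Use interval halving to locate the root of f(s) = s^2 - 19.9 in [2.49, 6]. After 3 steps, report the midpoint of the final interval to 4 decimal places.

f(2.490000) = -13.699900, f(6.000000) = 16.100000 (opposite signs)
step 1: m = 4.245000, f(m) = -1.879975 < 0 → root in [4.245000, 6.000000]
step 2: m = 5.122500, f(m) = 6.340006 > 0 → root in [4.245000, 5.122500]
step 3: m = 4.683750, f(m) = 2.037514 > 0 → root in [4.245000, 4.683750]
Midpoint of [4.245000, 4.683750] = 4.464375

4.4644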